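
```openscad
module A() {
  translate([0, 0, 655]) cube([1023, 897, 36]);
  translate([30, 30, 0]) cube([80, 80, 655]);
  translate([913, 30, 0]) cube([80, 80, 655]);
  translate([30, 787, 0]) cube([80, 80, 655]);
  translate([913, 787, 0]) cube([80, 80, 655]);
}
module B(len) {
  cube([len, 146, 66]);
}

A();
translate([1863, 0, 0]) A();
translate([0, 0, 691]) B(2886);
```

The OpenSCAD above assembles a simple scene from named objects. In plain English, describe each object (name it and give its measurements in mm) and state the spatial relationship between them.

A is a table: top 1023 mm (x) × 897 mm (y), 36 mm thick, upper face at z = 691 mm, on four 80×80 mm square legs, each inset 30 mm from the nearest pair of top edges, running from z = 0 to the bottom of the top.

B is a rectangular beam 2886 mm long (x), 146 mm deep (y), 66 mm thick (z).

The beam spans the tops of two tables placed 840 mm apart, resting at z = 691 mm.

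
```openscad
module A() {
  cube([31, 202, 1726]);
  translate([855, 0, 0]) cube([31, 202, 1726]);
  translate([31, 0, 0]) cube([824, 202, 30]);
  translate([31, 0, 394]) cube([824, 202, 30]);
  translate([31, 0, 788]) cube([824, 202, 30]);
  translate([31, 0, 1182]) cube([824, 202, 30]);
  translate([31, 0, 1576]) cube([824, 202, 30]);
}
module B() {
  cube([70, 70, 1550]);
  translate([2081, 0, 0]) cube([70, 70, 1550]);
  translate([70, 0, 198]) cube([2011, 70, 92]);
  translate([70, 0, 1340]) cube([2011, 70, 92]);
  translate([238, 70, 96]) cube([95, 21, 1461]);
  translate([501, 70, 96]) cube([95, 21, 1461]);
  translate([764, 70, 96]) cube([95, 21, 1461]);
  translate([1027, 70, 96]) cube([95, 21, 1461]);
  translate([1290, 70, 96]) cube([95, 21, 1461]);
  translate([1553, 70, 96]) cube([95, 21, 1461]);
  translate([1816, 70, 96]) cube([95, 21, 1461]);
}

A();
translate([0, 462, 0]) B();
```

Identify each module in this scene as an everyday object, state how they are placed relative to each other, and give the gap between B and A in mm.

A is a bookshelf. B is a fence section. The fence section is on the floor beside the bookshelf on its +y side. The gap between the fence section and the bookshelf is 260 mm.

The fence section's nearest face is 260 mm from the bookshelf's +y face.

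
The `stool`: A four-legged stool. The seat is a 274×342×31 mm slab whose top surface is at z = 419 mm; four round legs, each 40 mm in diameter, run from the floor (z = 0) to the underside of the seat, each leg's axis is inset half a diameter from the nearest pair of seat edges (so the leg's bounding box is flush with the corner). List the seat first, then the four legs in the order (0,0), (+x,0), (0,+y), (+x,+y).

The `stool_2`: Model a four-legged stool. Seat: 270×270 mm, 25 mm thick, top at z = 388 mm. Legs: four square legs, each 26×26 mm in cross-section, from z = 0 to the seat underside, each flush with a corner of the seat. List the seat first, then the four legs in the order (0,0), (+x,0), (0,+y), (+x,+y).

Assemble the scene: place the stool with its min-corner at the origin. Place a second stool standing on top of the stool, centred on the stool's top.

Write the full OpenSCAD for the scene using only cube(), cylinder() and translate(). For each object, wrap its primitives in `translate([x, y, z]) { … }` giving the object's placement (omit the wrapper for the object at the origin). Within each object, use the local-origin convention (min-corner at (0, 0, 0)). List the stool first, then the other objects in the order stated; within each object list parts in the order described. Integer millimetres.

translate([0, 0, 388]) cube([274, 342, 31]);
translate([20, 20, 0]) cylinder(h = 388, r = 20);
translate([254, 20, 0]) cylinder(h = 388, r = 20);
translate([20, 322, 0]) cylinder(h = 388, r = 20);
translate([254, 322, 0]) cylinder(h = 388, r = 20);
translate([2, 36, 419]) {
  translate([0, 0, 363]) cube([270, 270, 25]);
  cube([26, 26, 363]);
  translate([244, 0, 0]) cube([26, 26, 363]);
  translate([0, 244, 0]) cube([26, 26, 363]);
  translate([244, 244, 0]) cube([26, 26, 363]);
}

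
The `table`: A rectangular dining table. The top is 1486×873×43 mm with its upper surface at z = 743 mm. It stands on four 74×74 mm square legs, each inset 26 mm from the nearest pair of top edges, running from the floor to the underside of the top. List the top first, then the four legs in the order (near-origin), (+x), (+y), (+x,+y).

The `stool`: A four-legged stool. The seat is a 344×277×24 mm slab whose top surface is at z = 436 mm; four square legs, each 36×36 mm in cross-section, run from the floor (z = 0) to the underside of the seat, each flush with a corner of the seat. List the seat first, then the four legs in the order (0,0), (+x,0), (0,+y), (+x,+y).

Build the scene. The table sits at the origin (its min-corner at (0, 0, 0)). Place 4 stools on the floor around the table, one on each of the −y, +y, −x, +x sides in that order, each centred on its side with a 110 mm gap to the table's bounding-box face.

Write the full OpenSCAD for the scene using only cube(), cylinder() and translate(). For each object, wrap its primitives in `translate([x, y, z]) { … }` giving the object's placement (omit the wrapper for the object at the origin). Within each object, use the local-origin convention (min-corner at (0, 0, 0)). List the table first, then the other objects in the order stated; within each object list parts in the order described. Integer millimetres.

translate([0, 0, 700]) cube([1486, 873, 43]);
translate([26, 26, 0]) cube([74, 74, 700]);
translate([1386, 26, 0]) cube([74, 74, 700]);
translate([26, 773, 0]) cube([74, 74, 700]);
translate([1386, 773, 0]) cube([74, 74, 700]);
translate([571, -387, 0]) {
  translate([0, 0, 412]) cube([344, 277, 24]);
  cube([36, 36, 412]);
  translate([308, 0, 0]) cube([36, 36, 412]);
  translate([0, 241, 0]) cube([36, 36, 412]);
  translate([308, 241, 0]) cube([36, 36, 412]);
}
translate([571, 983, 0]) {
  translate([0, 0, 412]) cube([344, 277, 24]);
  cube([36, 36, 412]);
  translate([308, 0, 0]) cube([36, 36, 412]);
  translate([0, 241, 0]) cube([36, 36, 412]);
  translate([308, 241, 0]) cube([36, 36, 412]);
}
translate([-454, 298, 0]) {
  translate([0, 0, 412]) cube([344, 277, 24]);
  cube([36, 36, 412]);
  translate([308, 0, 0]) cube([36, 36, 412]);
  translate([0, 241, 0]) cube([36, 36, 412]);
  translate([308, 241, 0]) cube([36, 36, 412]);
}
translate([1596, 298, 0]) {
  translate([0, 0, 412]) cube([344, 277, 24]);
  cube([36, 36, 412]);
  translate([308, 0, 0]) cube([36, 36, 412]);
  translate([0, 241, 0]) cube([36, 36, 412]);
  translate([308, 241, 0]) cube([36, 36, 412]);
}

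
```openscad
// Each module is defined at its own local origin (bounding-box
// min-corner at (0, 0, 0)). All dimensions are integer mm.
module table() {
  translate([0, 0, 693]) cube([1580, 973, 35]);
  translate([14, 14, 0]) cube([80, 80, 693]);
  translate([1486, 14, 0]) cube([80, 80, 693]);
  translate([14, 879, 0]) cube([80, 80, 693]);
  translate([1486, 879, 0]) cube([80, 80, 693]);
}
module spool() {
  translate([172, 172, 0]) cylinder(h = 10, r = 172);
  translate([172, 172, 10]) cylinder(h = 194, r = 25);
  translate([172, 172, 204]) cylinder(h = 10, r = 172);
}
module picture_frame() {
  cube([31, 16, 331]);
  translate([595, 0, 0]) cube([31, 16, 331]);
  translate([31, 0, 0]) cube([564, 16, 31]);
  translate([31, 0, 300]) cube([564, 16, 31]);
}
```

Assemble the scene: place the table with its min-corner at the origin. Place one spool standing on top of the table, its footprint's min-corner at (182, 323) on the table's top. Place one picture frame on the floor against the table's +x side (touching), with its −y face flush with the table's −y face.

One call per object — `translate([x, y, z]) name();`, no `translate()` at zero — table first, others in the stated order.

table();
translate([182, 323, 728]) spool();
translate([1580, 0, 0]) picture_frame();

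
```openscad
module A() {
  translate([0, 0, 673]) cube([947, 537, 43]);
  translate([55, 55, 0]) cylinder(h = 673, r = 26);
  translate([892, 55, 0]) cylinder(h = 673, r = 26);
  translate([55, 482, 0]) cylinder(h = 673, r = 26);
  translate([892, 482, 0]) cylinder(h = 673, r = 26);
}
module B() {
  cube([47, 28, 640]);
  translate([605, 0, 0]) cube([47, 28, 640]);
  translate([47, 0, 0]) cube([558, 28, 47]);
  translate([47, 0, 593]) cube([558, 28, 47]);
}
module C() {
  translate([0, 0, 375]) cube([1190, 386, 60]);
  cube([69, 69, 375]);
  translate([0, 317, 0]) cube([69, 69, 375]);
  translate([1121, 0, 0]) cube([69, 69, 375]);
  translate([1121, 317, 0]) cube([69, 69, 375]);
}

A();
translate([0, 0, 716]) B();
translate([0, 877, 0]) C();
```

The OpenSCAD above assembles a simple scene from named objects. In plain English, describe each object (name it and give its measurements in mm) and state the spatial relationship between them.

A is a table: top 947 mm (x) × 537 mm (y), 43 mm thick, upper face at z = 716 mm, on four round legs of 52 mm diameter, each leg's bounding box inset 29 mm from the nearest pair of top edges, running from z = 0 to the bottom of the top.

B is a picture frame with a 558×546 mm rectangular opening (x by z) and a uniform 47 mm border on every side. Frame depth is 28 mm along y. It is built from two vertical stiles running the full outside height and two horizontal rails spanning the gap between the stiles.

C is a long wooden bench with a 1190 mm (x) × 386 mm (y) seat, 60 mm thick, its top surface 435 mm above the floor. Four 69 mm square legs at the seat corners, flush with the edges, run from z = 0 to the seat underside.

The picture frame is on top of the table. The bench is on the floor beside the table on its +y side.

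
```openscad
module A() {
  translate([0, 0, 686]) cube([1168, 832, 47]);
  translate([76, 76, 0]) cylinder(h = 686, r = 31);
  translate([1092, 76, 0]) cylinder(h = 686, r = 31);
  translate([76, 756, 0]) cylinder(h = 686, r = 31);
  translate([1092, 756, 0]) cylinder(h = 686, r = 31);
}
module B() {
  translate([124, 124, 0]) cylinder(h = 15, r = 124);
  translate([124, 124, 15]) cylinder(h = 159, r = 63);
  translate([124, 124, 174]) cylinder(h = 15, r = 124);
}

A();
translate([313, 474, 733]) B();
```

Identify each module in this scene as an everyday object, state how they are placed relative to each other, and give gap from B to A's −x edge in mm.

A is a table. B is a spool. The spool is on top of the table. The gap from the spool to the table's −x edge is 313 mm.

The spool's min-x is at 313; the table's min-x is 0; gap = 313 mm.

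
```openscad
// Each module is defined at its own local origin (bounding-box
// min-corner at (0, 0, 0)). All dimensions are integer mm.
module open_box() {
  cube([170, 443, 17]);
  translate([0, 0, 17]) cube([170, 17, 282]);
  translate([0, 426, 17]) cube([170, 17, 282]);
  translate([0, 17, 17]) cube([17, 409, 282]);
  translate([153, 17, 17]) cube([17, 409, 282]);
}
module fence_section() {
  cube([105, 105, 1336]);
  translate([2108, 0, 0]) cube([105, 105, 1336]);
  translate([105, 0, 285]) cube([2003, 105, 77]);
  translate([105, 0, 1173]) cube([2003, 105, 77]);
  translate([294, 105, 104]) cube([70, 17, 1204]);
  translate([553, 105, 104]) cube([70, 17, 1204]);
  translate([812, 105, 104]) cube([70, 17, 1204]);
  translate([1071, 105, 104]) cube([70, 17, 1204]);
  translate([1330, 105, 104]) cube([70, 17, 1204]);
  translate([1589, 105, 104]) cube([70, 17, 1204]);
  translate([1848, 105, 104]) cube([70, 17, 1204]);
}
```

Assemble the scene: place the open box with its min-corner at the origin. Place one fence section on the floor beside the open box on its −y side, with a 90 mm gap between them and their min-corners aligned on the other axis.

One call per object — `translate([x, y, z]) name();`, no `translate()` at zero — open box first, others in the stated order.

open_box();
translate([0, -212, 0]) fence_section();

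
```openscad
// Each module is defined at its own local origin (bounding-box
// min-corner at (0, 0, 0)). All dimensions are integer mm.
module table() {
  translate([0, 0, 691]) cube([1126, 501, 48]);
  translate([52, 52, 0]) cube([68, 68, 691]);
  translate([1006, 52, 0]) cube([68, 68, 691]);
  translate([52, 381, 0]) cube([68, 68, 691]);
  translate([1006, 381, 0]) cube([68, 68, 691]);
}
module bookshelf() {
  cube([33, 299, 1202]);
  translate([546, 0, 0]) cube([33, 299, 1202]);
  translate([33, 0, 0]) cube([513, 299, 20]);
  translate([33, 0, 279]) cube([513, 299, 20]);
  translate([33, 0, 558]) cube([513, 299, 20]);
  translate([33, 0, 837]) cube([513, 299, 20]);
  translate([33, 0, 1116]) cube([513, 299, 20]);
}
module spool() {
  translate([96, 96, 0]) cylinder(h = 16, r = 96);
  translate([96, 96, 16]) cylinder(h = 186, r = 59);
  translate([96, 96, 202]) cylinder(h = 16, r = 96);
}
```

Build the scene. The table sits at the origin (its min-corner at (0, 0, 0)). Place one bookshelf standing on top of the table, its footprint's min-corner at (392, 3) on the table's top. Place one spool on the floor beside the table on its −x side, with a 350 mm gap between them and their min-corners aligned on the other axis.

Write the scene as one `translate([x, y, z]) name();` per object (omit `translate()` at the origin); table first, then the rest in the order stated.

table();
translate([392, 3, 739]) bookshelf();
translate([-542, 0, 0]) spool();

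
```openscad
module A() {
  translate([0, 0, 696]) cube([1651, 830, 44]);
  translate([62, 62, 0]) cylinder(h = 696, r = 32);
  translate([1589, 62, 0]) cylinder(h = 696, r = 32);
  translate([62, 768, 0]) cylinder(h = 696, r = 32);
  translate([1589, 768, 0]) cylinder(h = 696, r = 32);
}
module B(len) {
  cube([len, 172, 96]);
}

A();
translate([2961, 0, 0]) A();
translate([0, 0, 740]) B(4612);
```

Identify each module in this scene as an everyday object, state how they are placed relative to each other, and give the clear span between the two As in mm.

A is a table. B is a beam. A beam spans the tops of two tables. The clear span between the two tables is 1310 mm.

Second table starts at x = 2961; first ends at x = 1651; clear span = 2961 − 1651 = 1310 mm.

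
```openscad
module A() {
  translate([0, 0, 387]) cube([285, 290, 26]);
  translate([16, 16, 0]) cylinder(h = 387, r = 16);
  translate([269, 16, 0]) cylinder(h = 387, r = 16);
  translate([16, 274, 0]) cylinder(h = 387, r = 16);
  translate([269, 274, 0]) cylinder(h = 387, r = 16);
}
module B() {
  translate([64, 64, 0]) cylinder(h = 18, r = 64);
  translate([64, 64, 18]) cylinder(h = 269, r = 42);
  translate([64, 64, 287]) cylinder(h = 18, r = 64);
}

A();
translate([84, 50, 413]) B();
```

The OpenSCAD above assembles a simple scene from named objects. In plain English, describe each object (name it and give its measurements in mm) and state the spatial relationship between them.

A is a four-legged stool. The seat is 285×290 mm, 26 mm thick, top at z = 413 mm. It stands on four round legs, each 32 mm in diameter, from z = 0 to the seat underside, each leg's axis is inset half a diameter from the nearest pair of seat edges (so the leg's bounding box is flush with the corner).

B is a spool: two coaxial disc flanges of radius 64 mm and thickness 18 mm, joined by a core cylinder of radius 42 mm and height 269 mm. The lower flange rests on z = 0 and the three cylinders share a vertical axis.

The spool is on top of the stool.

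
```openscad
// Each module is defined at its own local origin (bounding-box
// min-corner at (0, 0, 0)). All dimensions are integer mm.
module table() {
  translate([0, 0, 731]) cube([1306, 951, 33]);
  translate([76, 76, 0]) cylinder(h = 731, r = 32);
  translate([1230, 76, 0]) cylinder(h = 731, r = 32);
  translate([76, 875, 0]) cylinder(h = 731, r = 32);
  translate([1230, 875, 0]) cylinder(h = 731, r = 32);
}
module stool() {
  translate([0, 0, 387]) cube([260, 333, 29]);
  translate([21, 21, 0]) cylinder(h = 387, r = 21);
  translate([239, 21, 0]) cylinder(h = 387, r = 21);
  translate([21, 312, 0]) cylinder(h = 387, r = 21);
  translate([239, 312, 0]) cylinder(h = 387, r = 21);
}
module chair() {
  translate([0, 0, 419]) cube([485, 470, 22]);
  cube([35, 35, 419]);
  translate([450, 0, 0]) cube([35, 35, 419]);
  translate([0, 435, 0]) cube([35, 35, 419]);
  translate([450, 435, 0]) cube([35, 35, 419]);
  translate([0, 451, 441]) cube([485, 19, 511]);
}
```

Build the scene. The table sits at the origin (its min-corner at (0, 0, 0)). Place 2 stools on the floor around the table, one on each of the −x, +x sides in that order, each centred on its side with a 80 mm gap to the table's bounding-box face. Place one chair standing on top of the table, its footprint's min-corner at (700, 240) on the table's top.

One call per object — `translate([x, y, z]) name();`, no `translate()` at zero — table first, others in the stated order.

table();
translate([-340, 309, 0]) stool();
translate([1386, 309, 0]) stool();
translate([700, 240, 764]) chair();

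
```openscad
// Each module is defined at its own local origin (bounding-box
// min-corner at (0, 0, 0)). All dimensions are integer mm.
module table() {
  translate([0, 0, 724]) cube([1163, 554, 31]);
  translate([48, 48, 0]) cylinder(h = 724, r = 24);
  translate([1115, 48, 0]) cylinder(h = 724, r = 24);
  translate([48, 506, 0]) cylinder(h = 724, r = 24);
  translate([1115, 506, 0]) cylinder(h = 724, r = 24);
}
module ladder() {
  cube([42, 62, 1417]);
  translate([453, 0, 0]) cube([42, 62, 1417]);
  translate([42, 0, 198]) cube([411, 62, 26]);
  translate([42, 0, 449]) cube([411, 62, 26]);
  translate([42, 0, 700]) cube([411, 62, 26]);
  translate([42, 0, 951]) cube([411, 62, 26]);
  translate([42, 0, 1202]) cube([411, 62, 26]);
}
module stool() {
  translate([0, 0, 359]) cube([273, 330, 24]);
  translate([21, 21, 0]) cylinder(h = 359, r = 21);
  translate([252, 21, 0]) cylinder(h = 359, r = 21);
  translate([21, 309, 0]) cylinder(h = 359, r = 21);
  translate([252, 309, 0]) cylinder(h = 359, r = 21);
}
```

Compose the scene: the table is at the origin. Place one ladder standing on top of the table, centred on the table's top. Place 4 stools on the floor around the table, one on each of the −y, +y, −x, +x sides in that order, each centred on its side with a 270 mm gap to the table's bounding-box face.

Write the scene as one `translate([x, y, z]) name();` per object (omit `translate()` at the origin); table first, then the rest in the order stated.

table();
translate([334, 246, 755]) ladder();
translate([445, -600, 0]) stool();
translate([445, 824, 0]) stool();
translate([-543, 112, 0]) stool();
translate([1433, 112, 0]) stool();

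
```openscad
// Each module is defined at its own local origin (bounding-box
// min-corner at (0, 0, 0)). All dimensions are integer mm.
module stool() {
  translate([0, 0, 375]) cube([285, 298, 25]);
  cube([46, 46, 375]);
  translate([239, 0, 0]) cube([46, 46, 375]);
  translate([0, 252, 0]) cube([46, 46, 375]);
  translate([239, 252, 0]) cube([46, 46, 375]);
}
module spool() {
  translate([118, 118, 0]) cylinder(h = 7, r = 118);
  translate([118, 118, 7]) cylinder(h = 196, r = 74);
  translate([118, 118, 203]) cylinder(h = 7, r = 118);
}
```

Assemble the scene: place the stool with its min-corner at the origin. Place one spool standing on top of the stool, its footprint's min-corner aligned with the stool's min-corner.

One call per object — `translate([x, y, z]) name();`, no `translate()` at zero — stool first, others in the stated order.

stool();
translate([0, 0, 400]) spool();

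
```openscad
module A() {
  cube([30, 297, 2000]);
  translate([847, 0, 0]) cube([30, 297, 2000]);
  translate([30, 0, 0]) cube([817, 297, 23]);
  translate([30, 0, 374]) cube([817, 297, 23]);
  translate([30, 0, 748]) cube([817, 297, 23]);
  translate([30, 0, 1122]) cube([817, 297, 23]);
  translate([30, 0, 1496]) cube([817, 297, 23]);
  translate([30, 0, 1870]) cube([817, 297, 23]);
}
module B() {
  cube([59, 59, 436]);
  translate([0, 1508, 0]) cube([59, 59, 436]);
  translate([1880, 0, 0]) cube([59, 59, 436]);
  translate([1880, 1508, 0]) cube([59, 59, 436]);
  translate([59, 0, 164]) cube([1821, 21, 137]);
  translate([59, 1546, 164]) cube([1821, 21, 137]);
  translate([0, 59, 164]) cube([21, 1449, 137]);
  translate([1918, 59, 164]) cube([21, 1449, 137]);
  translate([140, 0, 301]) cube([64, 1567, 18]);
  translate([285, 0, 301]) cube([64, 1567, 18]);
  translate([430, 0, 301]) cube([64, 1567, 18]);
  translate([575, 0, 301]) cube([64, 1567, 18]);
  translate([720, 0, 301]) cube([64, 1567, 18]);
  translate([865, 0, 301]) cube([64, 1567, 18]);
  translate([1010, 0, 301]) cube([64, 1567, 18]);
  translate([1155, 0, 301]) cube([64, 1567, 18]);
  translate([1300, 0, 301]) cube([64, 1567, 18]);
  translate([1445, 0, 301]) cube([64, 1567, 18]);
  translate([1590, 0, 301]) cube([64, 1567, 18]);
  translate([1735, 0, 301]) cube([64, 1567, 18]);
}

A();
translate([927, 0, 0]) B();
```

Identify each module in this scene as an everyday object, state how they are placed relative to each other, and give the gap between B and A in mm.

The bed frame's nearest face is 50 mm from the bookshelf's +x face.

A is a bookshelf. B is a bed frame. The bed frame is on the floor beside the bookshelf on its +x side. The gap between the bed frame and the bookshelf is 50 mm.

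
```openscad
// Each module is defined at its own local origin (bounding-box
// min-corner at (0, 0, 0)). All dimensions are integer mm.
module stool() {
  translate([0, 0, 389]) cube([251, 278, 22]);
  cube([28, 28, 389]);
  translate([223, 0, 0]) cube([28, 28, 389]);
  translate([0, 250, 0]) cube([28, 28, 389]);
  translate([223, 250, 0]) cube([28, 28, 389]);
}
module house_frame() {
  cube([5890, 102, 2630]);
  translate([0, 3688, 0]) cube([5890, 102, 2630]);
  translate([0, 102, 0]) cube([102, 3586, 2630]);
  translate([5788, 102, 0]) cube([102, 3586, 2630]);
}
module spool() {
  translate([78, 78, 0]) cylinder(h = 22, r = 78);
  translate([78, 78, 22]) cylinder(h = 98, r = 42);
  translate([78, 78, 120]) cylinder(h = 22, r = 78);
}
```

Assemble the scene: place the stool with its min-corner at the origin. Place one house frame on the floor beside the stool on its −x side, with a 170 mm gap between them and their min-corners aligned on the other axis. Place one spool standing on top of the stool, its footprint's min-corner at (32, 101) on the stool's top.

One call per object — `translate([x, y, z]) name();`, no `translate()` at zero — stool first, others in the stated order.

stool();
translate([-6060, 0, 0]) house_frame();
translate([32, 101, 411]) spool();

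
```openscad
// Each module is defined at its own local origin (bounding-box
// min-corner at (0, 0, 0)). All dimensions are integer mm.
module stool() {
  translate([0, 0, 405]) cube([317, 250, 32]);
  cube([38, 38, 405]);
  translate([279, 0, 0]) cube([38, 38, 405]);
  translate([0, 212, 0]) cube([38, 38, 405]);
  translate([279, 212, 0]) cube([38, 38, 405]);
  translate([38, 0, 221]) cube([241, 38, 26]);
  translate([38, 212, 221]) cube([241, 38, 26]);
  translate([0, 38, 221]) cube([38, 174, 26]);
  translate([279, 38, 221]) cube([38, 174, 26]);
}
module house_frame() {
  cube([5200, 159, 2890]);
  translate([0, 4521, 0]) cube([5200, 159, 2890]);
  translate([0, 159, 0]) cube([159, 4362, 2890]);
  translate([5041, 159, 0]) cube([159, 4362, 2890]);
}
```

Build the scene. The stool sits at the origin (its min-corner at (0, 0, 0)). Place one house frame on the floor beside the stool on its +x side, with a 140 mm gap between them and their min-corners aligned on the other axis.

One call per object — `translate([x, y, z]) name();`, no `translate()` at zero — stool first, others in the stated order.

stool();
translate([457, 0, 0]) house_frame();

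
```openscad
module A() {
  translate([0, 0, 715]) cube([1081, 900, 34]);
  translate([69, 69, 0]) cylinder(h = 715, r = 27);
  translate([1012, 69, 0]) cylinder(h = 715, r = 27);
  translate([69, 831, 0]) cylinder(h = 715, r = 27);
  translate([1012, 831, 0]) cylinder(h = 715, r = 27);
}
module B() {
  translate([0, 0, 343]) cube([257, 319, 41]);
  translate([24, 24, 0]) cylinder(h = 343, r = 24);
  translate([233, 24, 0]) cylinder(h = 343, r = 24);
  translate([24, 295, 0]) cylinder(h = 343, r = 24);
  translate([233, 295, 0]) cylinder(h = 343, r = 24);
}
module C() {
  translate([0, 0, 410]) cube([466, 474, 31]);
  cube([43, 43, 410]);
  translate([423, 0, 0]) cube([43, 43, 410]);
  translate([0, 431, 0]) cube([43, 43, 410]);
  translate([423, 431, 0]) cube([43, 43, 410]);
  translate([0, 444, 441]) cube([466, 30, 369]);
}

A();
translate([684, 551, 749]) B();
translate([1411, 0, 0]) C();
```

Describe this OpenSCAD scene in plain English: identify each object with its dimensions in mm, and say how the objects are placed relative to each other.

A is a rectangular dining table. The top is 1081×900×34 mm with its upper surface at z = 749 mm. It stands on four round legs of 54 mm diameter, each leg's bounding box inset 42 mm from the nearest pair of top edges, running from the floor to the underside of the top.

B is a four-legged stool. The seat is 257×319 mm, 41 mm thick, top at z = 384 mm. It stands on four round legs, each 48 mm in diameter, from z = 0 to the seat underside, each leg's axis is inset half a diameter from the nearest pair of seat edges (so the leg's bounding box is flush with the corner).

C is a chair. The seat is a 466×474×31 mm slab with its top at z = 441 mm, on four 43×43 mm corner legs (flush with the seat edges, standing on z = 0). A flat backrest 30 mm thick, 369 mm tall, spans the full seat width and rises from the seat top along its +y edge, rear face flush with the rear of the seat.

The stool is on top of the table. The chair is on the floor beside the table on its +x side.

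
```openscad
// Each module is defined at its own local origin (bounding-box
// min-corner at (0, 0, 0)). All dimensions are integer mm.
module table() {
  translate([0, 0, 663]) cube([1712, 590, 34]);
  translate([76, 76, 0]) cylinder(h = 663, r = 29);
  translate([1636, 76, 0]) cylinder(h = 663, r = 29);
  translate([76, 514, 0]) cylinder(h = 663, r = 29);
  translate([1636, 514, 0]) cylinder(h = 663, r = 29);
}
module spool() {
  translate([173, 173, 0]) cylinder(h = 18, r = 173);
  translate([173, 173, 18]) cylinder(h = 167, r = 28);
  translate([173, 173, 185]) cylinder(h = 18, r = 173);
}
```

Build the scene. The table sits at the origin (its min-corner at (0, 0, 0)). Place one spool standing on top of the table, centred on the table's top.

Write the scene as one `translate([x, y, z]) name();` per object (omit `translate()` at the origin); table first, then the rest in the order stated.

table();
translate([683, 122, 697]) spool();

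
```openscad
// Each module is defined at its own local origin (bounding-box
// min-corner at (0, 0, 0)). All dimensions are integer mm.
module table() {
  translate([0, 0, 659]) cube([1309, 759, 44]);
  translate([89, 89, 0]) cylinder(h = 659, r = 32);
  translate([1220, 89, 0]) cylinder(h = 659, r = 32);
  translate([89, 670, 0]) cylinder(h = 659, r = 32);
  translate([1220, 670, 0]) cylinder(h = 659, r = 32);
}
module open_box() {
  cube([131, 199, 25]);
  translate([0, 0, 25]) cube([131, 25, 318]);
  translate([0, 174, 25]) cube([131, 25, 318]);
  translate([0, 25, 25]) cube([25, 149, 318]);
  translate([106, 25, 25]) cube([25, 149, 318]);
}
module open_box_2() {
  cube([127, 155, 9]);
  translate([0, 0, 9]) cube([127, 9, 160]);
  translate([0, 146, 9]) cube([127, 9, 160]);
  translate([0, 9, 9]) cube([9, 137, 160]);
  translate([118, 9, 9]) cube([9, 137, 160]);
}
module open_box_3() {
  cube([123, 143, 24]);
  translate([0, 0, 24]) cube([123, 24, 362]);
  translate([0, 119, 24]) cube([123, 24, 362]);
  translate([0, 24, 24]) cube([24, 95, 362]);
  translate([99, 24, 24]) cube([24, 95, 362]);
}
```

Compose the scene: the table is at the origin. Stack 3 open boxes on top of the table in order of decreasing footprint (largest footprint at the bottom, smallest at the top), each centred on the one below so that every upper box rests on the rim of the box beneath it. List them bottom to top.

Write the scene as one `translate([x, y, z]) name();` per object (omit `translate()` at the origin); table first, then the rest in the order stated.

table();
translate([589, 280, 703]) open_box();
translate([591, 302, 1046]) open_box_2();
translate([593, 308, 1215]) open_box_3();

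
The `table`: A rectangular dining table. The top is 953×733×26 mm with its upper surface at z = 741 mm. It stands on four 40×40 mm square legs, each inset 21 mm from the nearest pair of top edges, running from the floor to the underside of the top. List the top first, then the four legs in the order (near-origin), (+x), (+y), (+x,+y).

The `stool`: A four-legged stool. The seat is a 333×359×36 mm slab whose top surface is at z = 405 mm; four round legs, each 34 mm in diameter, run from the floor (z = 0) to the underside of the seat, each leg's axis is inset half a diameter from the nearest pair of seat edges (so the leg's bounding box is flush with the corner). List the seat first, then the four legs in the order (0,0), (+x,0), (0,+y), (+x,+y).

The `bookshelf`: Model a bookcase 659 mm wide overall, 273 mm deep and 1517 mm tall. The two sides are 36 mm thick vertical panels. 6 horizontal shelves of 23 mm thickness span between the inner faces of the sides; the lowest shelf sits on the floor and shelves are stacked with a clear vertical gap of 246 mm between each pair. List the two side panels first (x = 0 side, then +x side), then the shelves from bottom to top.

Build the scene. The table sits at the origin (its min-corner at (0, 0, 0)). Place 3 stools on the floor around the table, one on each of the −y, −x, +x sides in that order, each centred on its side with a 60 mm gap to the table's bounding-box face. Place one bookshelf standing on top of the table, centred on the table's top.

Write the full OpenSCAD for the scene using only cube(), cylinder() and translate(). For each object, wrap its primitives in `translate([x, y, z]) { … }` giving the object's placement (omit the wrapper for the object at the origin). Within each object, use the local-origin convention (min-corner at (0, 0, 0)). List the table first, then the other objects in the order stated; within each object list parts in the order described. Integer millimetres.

translate([0, 0, 715]) cube([953, 733, 26]);
translate([21, 21, 0]) cube([40, 40, 715]);
translate([892, 21, 0]) cube([40, 40, 715]);
translate([21, 672, 0]) cube([40, 40, 715]);
translate([892, 672, 0]) cube([40, 40, 715]);
translate([310, -419, 0]) {
  translate([0, 0, 369]) cube([333, 359, 36]);
  translate([17, 17, 0]) cylinder(h = 369, r = 17);
  translate([316, 17, 0]) cylinder(h = 369, r = 17);
  translate([17, 342, 0]) cylinder(h = 369, r = 17);
  translate([316, 342, 0]) cylinder(h = 369, r = 17);
}
translate([-393, 187, 0]) {
  translate([0, 0, 369]) cube([333, 359, 36]);
  translate([17, 17, 0]) cylinder(h = 369, r = 17);
  translate([316, 17, 0]) cylinder(h = 369, r = 17);
  translate([17, 342, 0]) cylinder(h = 369, r = 17);
  translate([316, 342, 0]) cylinder(h = 369, r = 17);
}
translate([1013, 187, 0]) {
  translate([0, 0, 369]) cube([333, 359, 36]);
  translate([17, 17, 0]) cylinder(h = 369, r = 17);
  translate([316, 17, 0]) cylinder(h = 369, r = 17);
  translate([17, 342, 0]) cylinder(h = 369, r = 17);
  translate([316, 342, 0]) cylinder(h = 369, r = 17);
}
translate([147, 230, 741]) {
  cube([36, 273, 1517]);
  translate([623, 0, 0]) cube([36, 273, 1517]);
  translate([36, 0, 0]) cube([587, 273, 23]);
  translate([36, 0, 269]) cube([587, 273, 23]);
  translate([36, 0, 538]) cube([587, 273, 23]);
  translate([36, 0, 807]) cube([587, 273, 23]);
  translate([36, 0, 1076]) cube([587, 273, 23]);
  translate([36, 0, 1345]) cube([587, 273, 23]);
}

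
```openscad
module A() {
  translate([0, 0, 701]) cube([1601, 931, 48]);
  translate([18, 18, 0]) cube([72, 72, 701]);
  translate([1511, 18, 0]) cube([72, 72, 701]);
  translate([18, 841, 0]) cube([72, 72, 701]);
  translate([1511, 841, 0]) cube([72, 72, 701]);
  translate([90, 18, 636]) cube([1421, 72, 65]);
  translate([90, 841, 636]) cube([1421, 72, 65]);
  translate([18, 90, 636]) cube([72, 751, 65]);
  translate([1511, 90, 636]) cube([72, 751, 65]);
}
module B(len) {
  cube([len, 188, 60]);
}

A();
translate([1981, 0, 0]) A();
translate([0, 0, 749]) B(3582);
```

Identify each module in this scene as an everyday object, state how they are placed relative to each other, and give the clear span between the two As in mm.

A is a table. B is a beam. A beam spans the tops of two tables. The clear span between the two tables is 380 mm.

Second table starts at x = 1981; first ends at x = 1601; clear span = 1981 − 1601 = 380 mm.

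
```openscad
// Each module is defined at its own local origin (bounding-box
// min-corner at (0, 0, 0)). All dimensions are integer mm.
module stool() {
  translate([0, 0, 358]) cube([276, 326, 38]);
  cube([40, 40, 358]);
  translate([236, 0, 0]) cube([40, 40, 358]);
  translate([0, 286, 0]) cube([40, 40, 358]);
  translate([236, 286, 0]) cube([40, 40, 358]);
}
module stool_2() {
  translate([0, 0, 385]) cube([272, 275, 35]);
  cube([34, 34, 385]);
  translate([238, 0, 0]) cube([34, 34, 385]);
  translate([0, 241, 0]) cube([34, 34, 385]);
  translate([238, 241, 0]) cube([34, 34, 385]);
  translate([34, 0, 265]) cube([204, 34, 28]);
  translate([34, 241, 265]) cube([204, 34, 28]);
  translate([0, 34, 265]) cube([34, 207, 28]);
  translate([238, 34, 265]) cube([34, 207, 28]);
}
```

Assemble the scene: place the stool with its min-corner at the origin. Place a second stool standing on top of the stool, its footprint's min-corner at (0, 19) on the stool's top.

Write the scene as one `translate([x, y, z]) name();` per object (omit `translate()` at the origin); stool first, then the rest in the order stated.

stool();
translate([0, 19, 396]) stool_2();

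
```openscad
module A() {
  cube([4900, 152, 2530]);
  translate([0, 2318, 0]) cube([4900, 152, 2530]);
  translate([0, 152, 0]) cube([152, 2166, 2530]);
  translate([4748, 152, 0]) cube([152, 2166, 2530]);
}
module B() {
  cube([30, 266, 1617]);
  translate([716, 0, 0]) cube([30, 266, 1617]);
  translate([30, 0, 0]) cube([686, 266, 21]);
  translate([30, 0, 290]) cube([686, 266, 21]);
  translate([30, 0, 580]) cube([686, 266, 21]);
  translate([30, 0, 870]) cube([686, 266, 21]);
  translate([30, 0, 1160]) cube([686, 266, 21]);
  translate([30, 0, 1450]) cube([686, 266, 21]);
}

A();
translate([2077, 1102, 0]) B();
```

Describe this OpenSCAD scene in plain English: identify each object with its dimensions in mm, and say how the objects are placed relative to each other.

A is a box-shaped house frame (walls only): outside footprint 4900×2470 mm, wall height 2530 mm, wall thickness 152 mm. The two y-facing walls run the full x-width; the two x-facing walls fit between the inner faces of the y-facing walls.

B is an open bookshelf. Two side panels, each 30 mm thick, 266 mm deep and 1617 mm tall, stand 746 mm apart (outside-to-outside). Between them sit 6 shelves, each 21 mm thick and 266 mm deep, spanning the full gap between the sides. The bottom shelf rests on the floor (its underside at z = 0) and the clear gap between one shelf's top and the next shelf's underside is 269 mm.

The bookshelf sits inside the house frame, centred.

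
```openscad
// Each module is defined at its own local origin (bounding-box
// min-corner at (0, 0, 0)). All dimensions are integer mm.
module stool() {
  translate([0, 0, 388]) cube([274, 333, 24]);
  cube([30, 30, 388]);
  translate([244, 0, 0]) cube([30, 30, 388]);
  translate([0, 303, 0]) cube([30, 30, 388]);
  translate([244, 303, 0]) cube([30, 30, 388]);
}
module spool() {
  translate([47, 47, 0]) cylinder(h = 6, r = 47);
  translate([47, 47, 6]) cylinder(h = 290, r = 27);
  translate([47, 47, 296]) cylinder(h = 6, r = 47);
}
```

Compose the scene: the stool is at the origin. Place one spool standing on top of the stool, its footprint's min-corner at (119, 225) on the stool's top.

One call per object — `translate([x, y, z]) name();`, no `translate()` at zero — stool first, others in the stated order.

stool();
translate([119, 225, 412]) spool();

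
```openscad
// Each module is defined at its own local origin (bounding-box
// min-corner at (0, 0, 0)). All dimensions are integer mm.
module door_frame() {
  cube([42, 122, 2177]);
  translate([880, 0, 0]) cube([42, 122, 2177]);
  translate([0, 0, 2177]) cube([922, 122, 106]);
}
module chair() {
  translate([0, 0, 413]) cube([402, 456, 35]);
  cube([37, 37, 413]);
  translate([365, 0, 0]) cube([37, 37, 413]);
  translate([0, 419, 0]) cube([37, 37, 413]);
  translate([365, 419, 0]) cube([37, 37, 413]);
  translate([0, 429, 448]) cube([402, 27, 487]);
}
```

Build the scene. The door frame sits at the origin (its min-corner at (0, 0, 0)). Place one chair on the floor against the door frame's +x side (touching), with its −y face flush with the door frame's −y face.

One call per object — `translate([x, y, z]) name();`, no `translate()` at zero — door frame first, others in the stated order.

door_frame();
translate([922, 0, 0]) chair();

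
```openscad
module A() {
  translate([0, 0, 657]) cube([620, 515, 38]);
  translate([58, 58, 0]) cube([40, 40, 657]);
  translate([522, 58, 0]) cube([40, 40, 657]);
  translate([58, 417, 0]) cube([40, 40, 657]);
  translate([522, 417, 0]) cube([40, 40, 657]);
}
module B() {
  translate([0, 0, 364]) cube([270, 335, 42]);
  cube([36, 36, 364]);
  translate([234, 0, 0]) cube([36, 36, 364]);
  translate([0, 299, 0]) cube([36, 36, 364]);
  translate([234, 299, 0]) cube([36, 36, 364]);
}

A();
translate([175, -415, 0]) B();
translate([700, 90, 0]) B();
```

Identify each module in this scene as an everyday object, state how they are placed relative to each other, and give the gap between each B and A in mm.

Each stool's nearest face is 80 mm from the table's bounding box.

A is a table. B is a stool. Two stools sit around the table at the −y, +x sides. The gap between each stool and the table is 80 mm.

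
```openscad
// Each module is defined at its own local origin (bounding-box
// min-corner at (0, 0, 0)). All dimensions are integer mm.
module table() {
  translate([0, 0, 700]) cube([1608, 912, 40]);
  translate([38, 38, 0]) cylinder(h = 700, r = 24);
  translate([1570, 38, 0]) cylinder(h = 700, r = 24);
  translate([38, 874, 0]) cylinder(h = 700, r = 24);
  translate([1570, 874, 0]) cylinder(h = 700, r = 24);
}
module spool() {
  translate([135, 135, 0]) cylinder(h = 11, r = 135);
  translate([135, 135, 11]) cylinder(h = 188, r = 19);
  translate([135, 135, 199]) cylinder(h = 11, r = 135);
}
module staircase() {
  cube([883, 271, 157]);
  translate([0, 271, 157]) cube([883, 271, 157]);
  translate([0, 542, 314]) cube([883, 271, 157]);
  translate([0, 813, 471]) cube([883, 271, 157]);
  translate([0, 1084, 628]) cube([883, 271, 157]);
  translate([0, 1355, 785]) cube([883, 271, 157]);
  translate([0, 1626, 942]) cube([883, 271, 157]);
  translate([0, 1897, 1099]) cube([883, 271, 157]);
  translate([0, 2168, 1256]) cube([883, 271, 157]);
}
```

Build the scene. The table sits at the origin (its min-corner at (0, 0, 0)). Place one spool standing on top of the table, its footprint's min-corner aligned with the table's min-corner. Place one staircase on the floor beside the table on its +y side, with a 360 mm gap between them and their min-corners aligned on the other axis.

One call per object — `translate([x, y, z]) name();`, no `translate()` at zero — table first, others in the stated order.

table();
translate([0, 0, 740]) spool();
translate([0, 1272, 0]) staircase();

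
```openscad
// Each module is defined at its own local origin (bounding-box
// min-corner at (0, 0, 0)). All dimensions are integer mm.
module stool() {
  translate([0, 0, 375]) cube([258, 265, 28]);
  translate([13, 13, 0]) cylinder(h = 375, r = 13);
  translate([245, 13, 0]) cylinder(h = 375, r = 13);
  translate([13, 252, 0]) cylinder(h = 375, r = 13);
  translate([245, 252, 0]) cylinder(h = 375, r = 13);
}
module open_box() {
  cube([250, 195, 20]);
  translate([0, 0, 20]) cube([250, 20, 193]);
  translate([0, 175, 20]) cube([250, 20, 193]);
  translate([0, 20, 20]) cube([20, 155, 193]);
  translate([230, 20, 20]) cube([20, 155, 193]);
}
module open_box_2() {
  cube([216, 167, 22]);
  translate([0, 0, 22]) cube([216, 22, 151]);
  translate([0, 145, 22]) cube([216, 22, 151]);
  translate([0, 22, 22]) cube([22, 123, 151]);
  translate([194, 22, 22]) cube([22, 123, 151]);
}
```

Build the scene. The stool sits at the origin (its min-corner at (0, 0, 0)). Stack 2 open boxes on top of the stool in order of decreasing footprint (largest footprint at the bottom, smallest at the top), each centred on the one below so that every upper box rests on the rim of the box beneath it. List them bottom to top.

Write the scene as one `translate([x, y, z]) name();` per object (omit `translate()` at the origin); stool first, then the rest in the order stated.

stool();
translate([4, 35, 403]) open_box();
translate([21, 49, 616]) open_box_2();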